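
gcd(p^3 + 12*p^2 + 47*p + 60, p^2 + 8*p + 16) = p + 4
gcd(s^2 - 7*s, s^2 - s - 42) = s - 7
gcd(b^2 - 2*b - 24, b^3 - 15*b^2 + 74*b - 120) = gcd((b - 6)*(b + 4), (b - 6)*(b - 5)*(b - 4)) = b - 6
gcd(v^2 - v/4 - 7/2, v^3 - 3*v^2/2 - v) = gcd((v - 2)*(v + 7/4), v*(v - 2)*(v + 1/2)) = v - 2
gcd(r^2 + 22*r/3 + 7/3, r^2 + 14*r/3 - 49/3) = r + 7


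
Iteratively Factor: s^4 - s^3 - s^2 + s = (s)*(s^3 - s^2 - s + 1) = s*(s - 1)*(s^2 - 1) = s*(s - 1)*(s + 1)*(s - 1)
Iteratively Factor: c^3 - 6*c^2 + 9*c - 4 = (c - 1)*(c^2 - 5*c + 4) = (c - 4)*(c - 1)*(c - 1)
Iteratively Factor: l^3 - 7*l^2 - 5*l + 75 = (l - 5)*(l^2 - 2*l - 15) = (l - 5)*(l + 3)*(l - 5)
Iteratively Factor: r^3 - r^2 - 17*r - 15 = (r + 3)*(r^2 - 4*r - 5) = (r - 5)*(r + 3)*(r + 1)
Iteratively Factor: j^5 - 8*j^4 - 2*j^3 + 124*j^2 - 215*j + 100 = (j - 5)*(j^4 - 3*j^3 - 17*j^2 + 39*j - 20) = (j - 5)*(j + 4)*(j^3 - 7*j^2 + 11*j - 5) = (j - 5)*(j - 1)*(j + 4)*(j^2 - 6*j + 5) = (j - 5)^2*(j - 1)*(j + 4)*(j - 1)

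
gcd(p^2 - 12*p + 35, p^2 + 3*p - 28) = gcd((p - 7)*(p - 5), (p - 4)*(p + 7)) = 1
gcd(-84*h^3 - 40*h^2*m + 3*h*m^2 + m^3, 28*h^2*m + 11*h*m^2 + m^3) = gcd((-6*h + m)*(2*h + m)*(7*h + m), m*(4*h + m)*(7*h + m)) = 7*h + m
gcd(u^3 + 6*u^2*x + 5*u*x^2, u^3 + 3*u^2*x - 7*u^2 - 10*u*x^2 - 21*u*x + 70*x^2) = u + 5*x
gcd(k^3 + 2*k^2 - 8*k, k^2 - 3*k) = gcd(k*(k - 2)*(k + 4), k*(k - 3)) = k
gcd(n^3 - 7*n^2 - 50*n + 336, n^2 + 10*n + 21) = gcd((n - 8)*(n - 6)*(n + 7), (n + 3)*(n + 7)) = n + 7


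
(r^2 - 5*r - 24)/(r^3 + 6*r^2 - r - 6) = (r^2 - 5*r - 24)/(r^3 + 6*r^2 - r - 6)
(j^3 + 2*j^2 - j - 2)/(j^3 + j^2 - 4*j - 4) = (j - 1)/(j - 2)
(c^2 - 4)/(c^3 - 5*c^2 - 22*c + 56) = (c + 2)/(c^2 - 3*c - 28)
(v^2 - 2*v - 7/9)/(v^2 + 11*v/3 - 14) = (v + 1/3)/(v + 6)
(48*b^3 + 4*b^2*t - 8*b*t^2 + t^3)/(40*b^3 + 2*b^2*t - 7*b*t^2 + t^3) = (-6*b + t)/(-5*b + t)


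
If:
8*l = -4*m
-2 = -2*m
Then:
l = -1/2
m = 1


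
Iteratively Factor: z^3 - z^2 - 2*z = (z - 2)*(z^2 + z) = (z - 2)*(z + 1)*(z)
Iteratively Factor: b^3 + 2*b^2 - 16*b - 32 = (b - 4)*(b^2 + 6*b + 8) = (b - 4)*(b + 2)*(b + 4)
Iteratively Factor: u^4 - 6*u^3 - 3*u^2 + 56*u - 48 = (u + 3)*(u^3 - 9*u^2 + 24*u - 16) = (u - 1)*(u + 3)*(u^2 - 8*u + 16) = (u - 4)*(u - 1)*(u + 3)*(u - 4)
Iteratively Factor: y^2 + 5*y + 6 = (y + 2)*(y + 3)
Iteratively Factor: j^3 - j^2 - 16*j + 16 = (j + 4)*(j^2 - 5*j + 4) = (j - 1)*(j + 4)*(j - 4)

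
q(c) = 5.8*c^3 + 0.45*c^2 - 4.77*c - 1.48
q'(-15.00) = 3896.73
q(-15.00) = -19403.68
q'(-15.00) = 3896.73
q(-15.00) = -19403.68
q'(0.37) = -2.05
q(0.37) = -2.89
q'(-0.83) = 6.47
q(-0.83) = -0.53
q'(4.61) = 369.17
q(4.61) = 554.33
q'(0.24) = -3.55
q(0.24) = -2.52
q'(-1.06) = 13.83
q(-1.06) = -2.83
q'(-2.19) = 76.71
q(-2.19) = -49.80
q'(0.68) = 3.89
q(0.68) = -2.69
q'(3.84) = 255.26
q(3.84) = 315.25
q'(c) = 17.4*c^2 + 0.9*c - 4.77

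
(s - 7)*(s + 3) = s^2 - 4*s - 21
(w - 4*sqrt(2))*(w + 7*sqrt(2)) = w^2 + 3*sqrt(2)*w - 56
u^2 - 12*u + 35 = (u - 7)*(u - 5)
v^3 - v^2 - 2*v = v*(v - 2)*(v + 1)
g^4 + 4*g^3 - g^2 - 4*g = g*(g - 1)*(g + 1)*(g + 4)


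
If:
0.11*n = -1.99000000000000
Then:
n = -18.09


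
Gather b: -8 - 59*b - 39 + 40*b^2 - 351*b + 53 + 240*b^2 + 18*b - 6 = 280*b^2 - 392*b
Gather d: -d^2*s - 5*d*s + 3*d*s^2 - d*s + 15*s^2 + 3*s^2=-d^2*s + d*(3*s^2 - 6*s) + 18*s^2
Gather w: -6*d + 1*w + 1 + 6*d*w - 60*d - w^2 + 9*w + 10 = -66*d - w^2 + w*(6*d + 10) + 11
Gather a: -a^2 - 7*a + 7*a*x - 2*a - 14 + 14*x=-a^2 + a*(7*x - 9) + 14*x - 14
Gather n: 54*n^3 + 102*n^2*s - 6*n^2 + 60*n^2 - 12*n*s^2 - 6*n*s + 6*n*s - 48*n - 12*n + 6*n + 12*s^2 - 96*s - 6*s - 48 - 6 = 54*n^3 + n^2*(102*s + 54) + n*(-12*s^2 - 54) + 12*s^2 - 102*s - 54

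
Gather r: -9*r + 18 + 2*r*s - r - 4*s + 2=r*(2*s - 10) - 4*s + 20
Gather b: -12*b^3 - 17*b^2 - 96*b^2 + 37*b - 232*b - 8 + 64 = -12*b^3 - 113*b^2 - 195*b + 56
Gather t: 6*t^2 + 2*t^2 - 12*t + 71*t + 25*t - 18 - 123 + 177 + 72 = 8*t^2 + 84*t + 108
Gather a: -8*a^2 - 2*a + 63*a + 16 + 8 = -8*a^2 + 61*a + 24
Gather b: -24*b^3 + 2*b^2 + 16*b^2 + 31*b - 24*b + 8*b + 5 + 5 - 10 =-24*b^3 + 18*b^2 + 15*b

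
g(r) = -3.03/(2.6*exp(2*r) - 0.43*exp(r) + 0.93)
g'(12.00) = 0.00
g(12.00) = 0.00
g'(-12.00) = 0.00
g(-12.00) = -3.26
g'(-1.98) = 0.14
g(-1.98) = -3.29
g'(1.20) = 0.21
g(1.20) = -0.11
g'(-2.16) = 0.07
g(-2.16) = -3.31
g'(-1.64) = 0.38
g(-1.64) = -3.21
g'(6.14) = 0.00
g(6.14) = -0.00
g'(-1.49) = 0.54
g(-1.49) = -3.14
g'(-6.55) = -0.00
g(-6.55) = -3.26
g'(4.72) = 0.00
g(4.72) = -0.00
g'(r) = -3.03*(-5.2*exp(2*r) + 0.43*exp(r))/(2.6*exp(2*r) - 0.43*exp(r) + 0.93)^2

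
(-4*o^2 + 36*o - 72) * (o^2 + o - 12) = -4*o^4 + 32*o^3 + 12*o^2 - 504*o + 864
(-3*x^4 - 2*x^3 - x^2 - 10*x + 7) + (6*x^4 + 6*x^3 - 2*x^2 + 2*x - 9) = 3*x^4 + 4*x^3 - 3*x^2 - 8*x - 2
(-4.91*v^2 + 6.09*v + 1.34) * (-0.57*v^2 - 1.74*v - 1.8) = 2.7987*v^4 + 5.0721*v^3 - 2.5224*v^2 - 13.2936*v - 2.412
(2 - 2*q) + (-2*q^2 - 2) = -2*q^2 - 2*q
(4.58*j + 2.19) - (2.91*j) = 1.67*j + 2.19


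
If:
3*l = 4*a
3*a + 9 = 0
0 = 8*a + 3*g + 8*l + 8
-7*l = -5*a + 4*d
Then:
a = -3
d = 13/4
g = 16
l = -4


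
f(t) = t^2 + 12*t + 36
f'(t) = 2*t + 12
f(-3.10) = 8.41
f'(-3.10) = 5.80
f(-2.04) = 15.68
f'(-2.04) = 7.92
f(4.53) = 110.88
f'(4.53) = 21.06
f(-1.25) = 22.56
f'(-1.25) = 9.50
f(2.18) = 66.91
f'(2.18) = 16.36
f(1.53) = 56.70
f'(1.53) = 15.06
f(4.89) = 118.59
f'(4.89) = 21.78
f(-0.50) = 30.25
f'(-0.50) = 11.00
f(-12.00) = 36.00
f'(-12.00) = -12.00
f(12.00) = 324.00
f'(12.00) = 36.00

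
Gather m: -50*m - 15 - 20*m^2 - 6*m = -20*m^2 - 56*m - 15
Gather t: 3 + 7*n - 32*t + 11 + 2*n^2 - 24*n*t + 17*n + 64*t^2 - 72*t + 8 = 2*n^2 + 24*n + 64*t^2 + t*(-24*n - 104) + 22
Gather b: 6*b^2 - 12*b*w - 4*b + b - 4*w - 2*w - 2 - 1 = 6*b^2 + b*(-12*w - 3) - 6*w - 3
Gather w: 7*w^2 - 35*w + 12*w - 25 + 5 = 7*w^2 - 23*w - 20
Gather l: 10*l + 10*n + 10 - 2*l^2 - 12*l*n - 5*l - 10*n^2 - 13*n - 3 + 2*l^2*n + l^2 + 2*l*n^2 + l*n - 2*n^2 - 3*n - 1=l^2*(2*n - 1) + l*(2*n^2 - 11*n + 5) - 12*n^2 - 6*n + 6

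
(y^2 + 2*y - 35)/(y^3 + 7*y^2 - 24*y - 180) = (y + 7)/(y^2 + 12*y + 36)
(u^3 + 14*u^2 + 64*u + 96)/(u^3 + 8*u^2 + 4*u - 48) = (u + 4)/(u - 2)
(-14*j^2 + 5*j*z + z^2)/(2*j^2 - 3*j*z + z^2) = (7*j + z)/(-j + z)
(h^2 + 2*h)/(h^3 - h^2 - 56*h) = (h + 2)/(h^2 - h - 56)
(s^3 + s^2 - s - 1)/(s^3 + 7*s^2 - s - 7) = (s + 1)/(s + 7)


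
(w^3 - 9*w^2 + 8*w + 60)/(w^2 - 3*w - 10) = w - 6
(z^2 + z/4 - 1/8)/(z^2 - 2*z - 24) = (-z^2 - z/4 + 1/8)/(-z^2 + 2*z + 24)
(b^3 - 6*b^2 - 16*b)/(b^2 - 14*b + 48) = b*(b + 2)/(b - 6)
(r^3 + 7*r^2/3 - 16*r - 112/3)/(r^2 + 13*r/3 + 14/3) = (r^2 - 16)/(r + 2)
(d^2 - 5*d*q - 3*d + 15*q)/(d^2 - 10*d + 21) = (d - 5*q)/(d - 7)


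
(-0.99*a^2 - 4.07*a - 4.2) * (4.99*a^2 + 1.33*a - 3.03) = -4.9401*a^4 - 21.626*a^3 - 23.3714*a^2 + 6.7461*a + 12.726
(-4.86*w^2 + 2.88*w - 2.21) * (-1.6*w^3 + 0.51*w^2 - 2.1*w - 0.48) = 7.776*w^5 - 7.0866*w^4 + 15.2108*w^3 - 4.8423*w^2 + 3.2586*w + 1.0608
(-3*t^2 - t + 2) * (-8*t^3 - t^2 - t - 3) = 24*t^5 + 11*t^4 - 12*t^3 + 8*t^2 + t - 6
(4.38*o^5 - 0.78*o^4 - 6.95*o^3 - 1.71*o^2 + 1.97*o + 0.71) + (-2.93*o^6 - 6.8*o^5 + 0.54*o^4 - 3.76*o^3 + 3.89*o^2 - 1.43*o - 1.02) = -2.93*o^6 - 2.42*o^5 - 0.24*o^4 - 10.71*o^3 + 2.18*o^2 + 0.54*o - 0.31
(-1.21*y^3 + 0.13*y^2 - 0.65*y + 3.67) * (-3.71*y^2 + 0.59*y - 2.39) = 4.4891*y^5 - 1.1962*y^4 + 5.3801*y^3 - 14.3099*y^2 + 3.7188*y - 8.7713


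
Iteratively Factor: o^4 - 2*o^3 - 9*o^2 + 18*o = (o - 2)*(o^3 - 9*o) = o*(o - 2)*(o^2 - 9) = o*(o - 3)*(o - 2)*(o + 3)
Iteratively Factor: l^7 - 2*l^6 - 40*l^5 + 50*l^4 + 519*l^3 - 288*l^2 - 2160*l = (l - 4)*(l^6 + 2*l^5 - 32*l^4 - 78*l^3 + 207*l^2 + 540*l) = (l - 4)*(l - 3)*(l^5 + 5*l^4 - 17*l^3 - 129*l^2 - 180*l) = (l - 4)*(l - 3)*(l + 3)*(l^4 + 2*l^3 - 23*l^2 - 60*l) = l*(l - 4)*(l - 3)*(l + 3)*(l^3 + 2*l^2 - 23*l - 60) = l*(l - 4)*(l - 3)*(l + 3)^2*(l^2 - l - 20) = l*(l - 4)*(l - 3)*(l + 3)^2*(l + 4)*(l - 5)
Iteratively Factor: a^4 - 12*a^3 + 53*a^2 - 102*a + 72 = (a - 3)*(a^3 - 9*a^2 + 26*a - 24) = (a - 3)*(a - 2)*(a^2 - 7*a + 12) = (a - 4)*(a - 3)*(a - 2)*(a - 3)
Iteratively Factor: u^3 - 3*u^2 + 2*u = (u)*(u^2 - 3*u + 2) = u*(u - 2)*(u - 1)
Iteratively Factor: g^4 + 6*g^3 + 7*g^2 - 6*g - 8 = (g + 4)*(g^3 + 2*g^2 - g - 2) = (g + 1)*(g + 4)*(g^2 + g - 2) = (g + 1)*(g + 2)*(g + 4)*(g - 1)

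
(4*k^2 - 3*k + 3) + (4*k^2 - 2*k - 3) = 8*k^2 - 5*k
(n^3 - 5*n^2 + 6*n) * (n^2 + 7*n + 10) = n^5 + 2*n^4 - 19*n^3 - 8*n^2 + 60*n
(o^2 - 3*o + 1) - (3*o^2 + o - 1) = -2*o^2 - 4*o + 2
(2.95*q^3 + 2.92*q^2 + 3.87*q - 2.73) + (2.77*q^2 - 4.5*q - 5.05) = 2.95*q^3 + 5.69*q^2 - 0.63*q - 7.78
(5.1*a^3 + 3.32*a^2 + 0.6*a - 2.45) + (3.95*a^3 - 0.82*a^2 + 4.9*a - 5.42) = 9.05*a^3 + 2.5*a^2 + 5.5*a - 7.87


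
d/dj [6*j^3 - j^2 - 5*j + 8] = 18*j^2 - 2*j - 5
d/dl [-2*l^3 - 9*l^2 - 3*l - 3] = -6*l^2 - 18*l - 3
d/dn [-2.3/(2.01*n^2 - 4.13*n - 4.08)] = (9.246*n - 9.499)/(-2.01*n^2 + 4.13*n + 4.08)^2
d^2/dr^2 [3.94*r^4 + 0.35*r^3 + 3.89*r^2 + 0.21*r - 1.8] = 47.28*r^2 + 2.1*r + 7.78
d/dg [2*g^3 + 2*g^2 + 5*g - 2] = 6*g^2 + 4*g + 5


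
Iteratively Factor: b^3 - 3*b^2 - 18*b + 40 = (b - 5)*(b^2 + 2*b - 8) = (b - 5)*(b + 4)*(b - 2)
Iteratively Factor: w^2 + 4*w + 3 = (w + 3)*(w + 1)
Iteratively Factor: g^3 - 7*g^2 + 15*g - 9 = (g - 1)*(g^2 - 6*g + 9) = (g - 3)*(g - 1)*(g - 3)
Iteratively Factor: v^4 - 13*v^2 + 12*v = (v - 1)*(v^3 + v^2 - 12*v) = (v - 1)*(v + 4)*(v^2 - 3*v) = (v - 3)*(v - 1)*(v + 4)*(v)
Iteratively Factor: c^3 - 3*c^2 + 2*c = (c - 1)*(c^2 - 2*c) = c*(c - 1)*(c - 2)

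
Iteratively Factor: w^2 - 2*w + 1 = (w - 1)*(w - 1)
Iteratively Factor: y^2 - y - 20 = (y - 5)*(y + 4)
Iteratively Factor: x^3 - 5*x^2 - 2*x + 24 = (x - 3)*(x^2 - 2*x - 8) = (x - 3)*(x + 2)*(x - 4)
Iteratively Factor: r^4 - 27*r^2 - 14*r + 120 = (r + 3)*(r^3 - 3*r^2 - 18*r + 40) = (r - 5)*(r + 3)*(r^2 + 2*r - 8) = (r - 5)*(r + 3)*(r + 4)*(r - 2)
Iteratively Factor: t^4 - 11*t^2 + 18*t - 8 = (t - 1)*(t^3 + t^2 - 10*t + 8) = (t - 2)*(t - 1)*(t^2 + 3*t - 4) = (t - 2)*(t - 1)*(t + 4)*(t - 1)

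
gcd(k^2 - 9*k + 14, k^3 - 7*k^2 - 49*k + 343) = k - 7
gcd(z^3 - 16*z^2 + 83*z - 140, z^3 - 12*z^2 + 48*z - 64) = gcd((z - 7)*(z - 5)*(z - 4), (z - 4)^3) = z - 4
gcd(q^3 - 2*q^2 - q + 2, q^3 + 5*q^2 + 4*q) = q + 1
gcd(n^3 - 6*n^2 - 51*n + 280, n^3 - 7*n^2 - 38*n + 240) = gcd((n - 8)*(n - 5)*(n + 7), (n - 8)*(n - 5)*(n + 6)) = n^2 - 13*n + 40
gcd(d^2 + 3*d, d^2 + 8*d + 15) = d + 3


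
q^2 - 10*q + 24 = (q - 6)*(q - 4)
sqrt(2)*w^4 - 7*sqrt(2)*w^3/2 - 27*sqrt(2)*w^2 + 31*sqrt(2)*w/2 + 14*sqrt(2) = (w - 7)*(w - 1)*(w + 4)*(sqrt(2)*w + sqrt(2)/2)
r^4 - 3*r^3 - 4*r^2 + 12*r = r*(r - 3)*(r - 2)*(r + 2)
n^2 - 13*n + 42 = (n - 7)*(n - 6)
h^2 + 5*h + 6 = (h + 2)*(h + 3)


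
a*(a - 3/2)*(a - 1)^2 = a^4 - 7*a^3/2 + 4*a^2 - 3*a/2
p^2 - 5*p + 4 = (p - 4)*(p - 1)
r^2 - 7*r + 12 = (r - 4)*(r - 3)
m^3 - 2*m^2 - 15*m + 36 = (m - 3)^2*(m + 4)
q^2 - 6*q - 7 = (q - 7)*(q + 1)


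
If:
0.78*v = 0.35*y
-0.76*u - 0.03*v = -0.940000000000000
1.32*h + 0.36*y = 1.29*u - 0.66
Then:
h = 0.708732057416268 - 0.290037265366213*y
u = 1.23684210526316 - 0.0177125506072875*y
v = 0.448717948717949*y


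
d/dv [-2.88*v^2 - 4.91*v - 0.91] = -5.76*v - 4.91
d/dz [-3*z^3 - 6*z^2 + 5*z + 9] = -9*z^2 - 12*z + 5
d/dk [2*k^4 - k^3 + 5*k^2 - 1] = k*(8*k^2 - 3*k + 10)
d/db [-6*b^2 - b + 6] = -12*b - 1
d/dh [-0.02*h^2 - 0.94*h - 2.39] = -0.04*h - 0.94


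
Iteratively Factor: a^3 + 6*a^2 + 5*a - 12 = (a + 3)*(a^2 + 3*a - 4) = (a - 1)*(a + 3)*(a + 4)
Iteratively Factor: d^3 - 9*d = (d)*(d^2 - 9) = d*(d + 3)*(d - 3)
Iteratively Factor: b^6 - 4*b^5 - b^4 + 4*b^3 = (b - 1)*(b^5 - 3*b^4 - 4*b^3) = (b - 1)*(b + 1)*(b^4 - 4*b^3) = b*(b - 1)*(b + 1)*(b^3 - 4*b^2) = b^2*(b - 1)*(b + 1)*(b^2 - 4*b) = b^2*(b - 4)*(b - 1)*(b + 1)*(b)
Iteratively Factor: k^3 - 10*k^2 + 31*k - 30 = (k - 5)*(k^2 - 5*k + 6) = (k - 5)*(k - 2)*(k - 3)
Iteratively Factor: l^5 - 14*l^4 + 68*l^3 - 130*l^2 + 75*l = (l - 5)*(l^4 - 9*l^3 + 23*l^2 - 15*l) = l*(l - 5)*(l^3 - 9*l^2 + 23*l - 15) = l*(l - 5)*(l - 3)*(l^2 - 6*l + 5) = l*(l - 5)*(l - 3)*(l - 1)*(l - 5)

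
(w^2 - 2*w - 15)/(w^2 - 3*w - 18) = (w - 5)/(w - 6)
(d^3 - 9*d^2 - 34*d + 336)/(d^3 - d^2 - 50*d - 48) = (d - 7)/(d + 1)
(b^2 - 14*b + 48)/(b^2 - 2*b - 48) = (b - 6)/(b + 6)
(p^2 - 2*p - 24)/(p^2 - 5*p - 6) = (p + 4)/(p + 1)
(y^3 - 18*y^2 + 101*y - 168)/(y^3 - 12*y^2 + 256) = (y^2 - 10*y + 21)/(y^2 - 4*y - 32)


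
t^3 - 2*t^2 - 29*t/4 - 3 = (t - 4)*(t + 1/2)*(t + 3/2)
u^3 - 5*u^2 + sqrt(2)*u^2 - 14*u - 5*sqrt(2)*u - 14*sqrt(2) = (u - 7)*(u + 2)*(u + sqrt(2))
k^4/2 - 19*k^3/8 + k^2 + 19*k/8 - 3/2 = (k/2 + 1/2)*(k - 4)*(k - 1)*(k - 3/4)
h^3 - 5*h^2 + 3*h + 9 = (h - 3)^2*(h + 1)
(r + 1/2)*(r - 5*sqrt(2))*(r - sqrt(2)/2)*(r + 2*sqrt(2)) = r^4 - 7*sqrt(2)*r^3/2 + r^3/2 - 17*r^2 - 7*sqrt(2)*r^2/4 - 17*r/2 + 10*sqrt(2)*r + 5*sqrt(2)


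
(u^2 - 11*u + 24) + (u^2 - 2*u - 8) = 2*u^2 - 13*u + 16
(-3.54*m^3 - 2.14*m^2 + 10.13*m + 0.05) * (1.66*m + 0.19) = -5.8764*m^4 - 4.225*m^3 + 16.4092*m^2 + 2.0077*m + 0.0095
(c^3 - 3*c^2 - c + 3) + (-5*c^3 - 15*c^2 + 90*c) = -4*c^3 - 18*c^2 + 89*c + 3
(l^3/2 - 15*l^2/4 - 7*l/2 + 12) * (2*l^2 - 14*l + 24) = l^5 - 29*l^4/2 + 115*l^3/2 - 17*l^2 - 252*l + 288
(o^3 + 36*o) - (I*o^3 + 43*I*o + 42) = o^3 - I*o^3 + 36*o - 43*I*o - 42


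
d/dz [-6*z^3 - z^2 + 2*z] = -18*z^2 - 2*z + 2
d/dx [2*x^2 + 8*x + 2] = 4*x + 8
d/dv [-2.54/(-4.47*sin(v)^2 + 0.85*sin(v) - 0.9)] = (2.159 - 22.7076*sin(v))*cos(v)/(4.47*sin(v)^2 - 0.85*sin(v) + 0.9)^2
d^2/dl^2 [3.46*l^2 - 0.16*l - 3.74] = 6.92000000000000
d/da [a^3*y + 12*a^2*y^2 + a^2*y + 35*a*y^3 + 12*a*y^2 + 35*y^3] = y*(3*a^2 + 24*a*y + 2*a + 35*y^2 + 12*y)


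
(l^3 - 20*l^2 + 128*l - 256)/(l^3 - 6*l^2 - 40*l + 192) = (l - 8)/(l + 6)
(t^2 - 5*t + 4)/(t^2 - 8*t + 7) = (t - 4)/(t - 7)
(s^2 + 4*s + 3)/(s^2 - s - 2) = (s + 3)/(s - 2)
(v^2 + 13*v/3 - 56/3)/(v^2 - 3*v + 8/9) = 3*(v + 7)/(3*v - 1)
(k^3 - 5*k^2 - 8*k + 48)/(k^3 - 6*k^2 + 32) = (k + 3)/(k + 2)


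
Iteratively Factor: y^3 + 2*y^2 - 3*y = (y - 1)*(y^2 + 3*y) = (y - 1)*(y + 3)*(y)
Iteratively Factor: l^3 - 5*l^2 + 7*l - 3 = (l - 1)*(l^2 - 4*l + 3) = (l - 1)^2*(l - 3)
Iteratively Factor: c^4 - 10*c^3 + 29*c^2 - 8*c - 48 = (c + 1)*(c^3 - 11*c^2 + 40*c - 48) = (c - 4)*(c + 1)*(c^2 - 7*c + 12) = (c - 4)*(c - 3)*(c + 1)*(c - 4)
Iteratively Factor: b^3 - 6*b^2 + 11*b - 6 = (b - 1)*(b^2 - 5*b + 6) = (b - 2)*(b - 1)*(b - 3)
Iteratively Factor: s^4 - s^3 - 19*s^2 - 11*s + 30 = (s - 5)*(s^3 + 4*s^2 + s - 6) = (s - 5)*(s + 3)*(s^2 + s - 2) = (s - 5)*(s - 1)*(s + 3)*(s + 2)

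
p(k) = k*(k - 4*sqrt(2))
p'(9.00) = 12.34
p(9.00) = 30.09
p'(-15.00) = -35.66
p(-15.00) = 309.85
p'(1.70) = -2.26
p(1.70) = -6.73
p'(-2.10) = -9.86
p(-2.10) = 16.29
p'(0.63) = -4.40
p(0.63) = -3.17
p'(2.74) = -0.18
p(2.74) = -7.99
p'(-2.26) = -10.18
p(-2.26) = 17.89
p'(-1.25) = -8.16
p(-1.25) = 8.63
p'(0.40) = -4.86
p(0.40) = -2.10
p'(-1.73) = -9.12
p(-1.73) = 12.78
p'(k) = 2*k - 4*sqrt(2)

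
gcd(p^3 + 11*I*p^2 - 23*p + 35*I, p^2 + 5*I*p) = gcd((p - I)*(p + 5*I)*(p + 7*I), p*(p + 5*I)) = p + 5*I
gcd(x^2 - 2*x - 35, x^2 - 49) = x - 7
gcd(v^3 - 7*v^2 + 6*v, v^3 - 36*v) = v^2 - 6*v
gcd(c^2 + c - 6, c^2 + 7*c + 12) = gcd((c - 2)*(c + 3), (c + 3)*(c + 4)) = c + 3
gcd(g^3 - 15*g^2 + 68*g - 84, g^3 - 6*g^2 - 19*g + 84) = g - 7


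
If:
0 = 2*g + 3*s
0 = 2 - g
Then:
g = 2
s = -4/3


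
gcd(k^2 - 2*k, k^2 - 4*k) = k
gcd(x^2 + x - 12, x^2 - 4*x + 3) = x - 3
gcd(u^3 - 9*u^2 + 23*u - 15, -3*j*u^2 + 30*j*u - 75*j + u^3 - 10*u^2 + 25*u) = u - 5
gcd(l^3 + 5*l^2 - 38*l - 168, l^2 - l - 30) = l - 6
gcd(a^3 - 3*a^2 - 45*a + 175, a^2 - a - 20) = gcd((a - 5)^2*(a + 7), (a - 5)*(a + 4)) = a - 5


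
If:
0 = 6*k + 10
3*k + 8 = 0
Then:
No Solution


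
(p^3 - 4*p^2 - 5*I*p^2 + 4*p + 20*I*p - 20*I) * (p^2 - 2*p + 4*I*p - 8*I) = p^5 - 6*p^4 - I*p^4 + 32*p^3 + 6*I*p^3 - 128*p^2 - 12*I*p^2 + 240*p + 8*I*p - 160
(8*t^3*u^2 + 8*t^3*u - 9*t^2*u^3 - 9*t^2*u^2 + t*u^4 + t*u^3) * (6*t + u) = 48*t^4*u^2 + 48*t^4*u - 46*t^3*u^3 - 46*t^3*u^2 - 3*t^2*u^4 - 3*t^2*u^3 + t*u^5 + t*u^4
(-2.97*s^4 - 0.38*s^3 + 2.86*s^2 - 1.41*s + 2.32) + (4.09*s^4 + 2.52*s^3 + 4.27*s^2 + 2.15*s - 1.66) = 1.12*s^4 + 2.14*s^3 + 7.13*s^2 + 0.74*s + 0.66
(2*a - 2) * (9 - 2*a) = -4*a^2 + 22*a - 18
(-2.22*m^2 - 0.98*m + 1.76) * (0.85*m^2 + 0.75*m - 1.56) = -1.887*m^4 - 2.498*m^3 + 4.2242*m^2 + 2.8488*m - 2.7456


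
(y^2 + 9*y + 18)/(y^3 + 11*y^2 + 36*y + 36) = 1/(y + 2)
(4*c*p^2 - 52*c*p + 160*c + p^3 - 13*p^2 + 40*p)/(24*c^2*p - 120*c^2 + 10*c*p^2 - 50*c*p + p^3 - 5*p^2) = (p - 8)/(6*c + p)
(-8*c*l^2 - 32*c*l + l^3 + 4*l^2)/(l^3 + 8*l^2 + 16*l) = (-8*c + l)/(l + 4)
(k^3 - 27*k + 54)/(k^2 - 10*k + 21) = (k^2 + 3*k - 18)/(k - 7)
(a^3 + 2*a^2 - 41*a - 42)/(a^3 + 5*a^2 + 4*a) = (a^2 + a - 42)/(a*(a + 4))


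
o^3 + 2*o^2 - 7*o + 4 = (o - 1)^2*(o + 4)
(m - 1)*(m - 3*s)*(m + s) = m^3 - 2*m^2*s - m^2 - 3*m*s^2 + 2*m*s + 3*s^2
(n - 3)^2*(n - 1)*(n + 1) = n^4 - 6*n^3 + 8*n^2 + 6*n - 9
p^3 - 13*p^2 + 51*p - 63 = (p - 7)*(p - 3)^2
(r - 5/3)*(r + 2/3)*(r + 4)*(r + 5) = r^4 + 8*r^3 + 89*r^2/9 - 30*r - 200/9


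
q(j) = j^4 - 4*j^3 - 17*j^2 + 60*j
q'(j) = 4*j^3 - 12*j^2 - 34*j + 60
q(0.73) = 33.47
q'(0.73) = 30.34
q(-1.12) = -81.33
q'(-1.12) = 77.41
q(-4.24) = 68.07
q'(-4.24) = -316.47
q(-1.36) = -99.56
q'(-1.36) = 73.98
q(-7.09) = 2672.53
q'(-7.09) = -1727.76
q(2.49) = 20.69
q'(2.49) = -37.31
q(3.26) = -10.71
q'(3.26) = -39.79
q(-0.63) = -43.39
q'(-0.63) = 75.66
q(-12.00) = 24480.00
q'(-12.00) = -8172.00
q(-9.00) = 7560.00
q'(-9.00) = -3522.00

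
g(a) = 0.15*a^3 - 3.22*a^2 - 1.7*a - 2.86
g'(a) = 0.45*a^2 - 6.44*a - 1.7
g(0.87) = -6.68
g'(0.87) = -6.96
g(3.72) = -46.02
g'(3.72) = -19.43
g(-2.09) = -14.74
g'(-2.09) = 13.73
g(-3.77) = -50.25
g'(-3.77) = 28.97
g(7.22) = -126.53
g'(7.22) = -24.74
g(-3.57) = -44.65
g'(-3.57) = 27.03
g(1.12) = -8.59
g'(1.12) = -8.35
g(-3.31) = -37.95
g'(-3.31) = 24.55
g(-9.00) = -357.73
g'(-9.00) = 92.71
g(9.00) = -169.63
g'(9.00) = -23.21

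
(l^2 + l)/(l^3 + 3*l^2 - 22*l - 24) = l/(l^2 + 2*l - 24)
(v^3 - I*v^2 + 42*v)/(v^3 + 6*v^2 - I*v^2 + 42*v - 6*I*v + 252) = v/(v + 6)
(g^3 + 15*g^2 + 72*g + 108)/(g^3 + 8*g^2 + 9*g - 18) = (g + 6)/(g - 1)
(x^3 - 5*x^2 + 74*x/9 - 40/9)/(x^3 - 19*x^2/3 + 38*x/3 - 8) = (x - 5/3)/(x - 3)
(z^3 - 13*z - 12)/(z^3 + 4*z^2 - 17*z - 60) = (z + 1)/(z + 5)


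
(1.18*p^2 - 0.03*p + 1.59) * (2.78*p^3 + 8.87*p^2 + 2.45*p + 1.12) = 3.2804*p^5 + 10.3832*p^4 + 7.0451*p^3 + 15.3514*p^2 + 3.8619*p + 1.7808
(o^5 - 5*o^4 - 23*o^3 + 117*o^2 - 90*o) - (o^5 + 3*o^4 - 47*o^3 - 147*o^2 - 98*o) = -8*o^4 + 24*o^3 + 264*o^2 + 8*o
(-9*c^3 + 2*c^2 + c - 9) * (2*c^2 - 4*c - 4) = -18*c^5 + 40*c^4 + 30*c^3 - 30*c^2 + 32*c + 36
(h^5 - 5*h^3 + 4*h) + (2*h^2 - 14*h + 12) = h^5 - 5*h^3 + 2*h^2 - 10*h + 12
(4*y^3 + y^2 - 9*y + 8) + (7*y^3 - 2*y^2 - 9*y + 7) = 11*y^3 - y^2 - 18*y + 15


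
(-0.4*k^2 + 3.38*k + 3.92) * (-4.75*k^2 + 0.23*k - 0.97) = 1.9*k^4 - 16.147*k^3 - 17.4546*k^2 - 2.377*k - 3.8024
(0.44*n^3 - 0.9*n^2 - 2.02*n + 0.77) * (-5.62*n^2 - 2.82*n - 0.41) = -2.4728*n^5 + 3.8172*n^4 + 13.71*n^3 + 1.738*n^2 - 1.3432*n - 0.3157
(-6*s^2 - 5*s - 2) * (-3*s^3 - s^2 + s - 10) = 18*s^5 + 21*s^4 + 5*s^3 + 57*s^2 + 48*s + 20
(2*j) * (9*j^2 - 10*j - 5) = 18*j^3 - 20*j^2 - 10*j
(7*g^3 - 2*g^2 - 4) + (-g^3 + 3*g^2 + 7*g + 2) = 6*g^3 + g^2 + 7*g - 2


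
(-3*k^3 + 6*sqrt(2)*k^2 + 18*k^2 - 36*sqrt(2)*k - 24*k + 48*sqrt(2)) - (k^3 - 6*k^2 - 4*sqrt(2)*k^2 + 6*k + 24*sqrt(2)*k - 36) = -4*k^3 + 10*sqrt(2)*k^2 + 24*k^2 - 60*sqrt(2)*k - 30*k + 36 + 48*sqrt(2)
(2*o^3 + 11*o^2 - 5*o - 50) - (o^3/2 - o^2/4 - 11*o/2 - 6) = 3*o^3/2 + 45*o^2/4 + o/2 - 44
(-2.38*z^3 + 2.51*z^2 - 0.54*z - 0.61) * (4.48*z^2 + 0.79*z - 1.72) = -10.6624*z^5 + 9.3646*z^4 + 3.6573*z^3 - 7.4766*z^2 + 0.4469*z + 1.0492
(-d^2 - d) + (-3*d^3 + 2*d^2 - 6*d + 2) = -3*d^3 + d^2 - 7*d + 2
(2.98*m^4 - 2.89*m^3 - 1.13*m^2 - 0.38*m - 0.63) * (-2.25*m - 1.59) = -6.705*m^5 + 1.7643*m^4 + 7.1376*m^3 + 2.6517*m^2 + 2.0217*m + 1.0017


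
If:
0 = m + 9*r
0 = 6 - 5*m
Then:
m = 6/5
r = -2/15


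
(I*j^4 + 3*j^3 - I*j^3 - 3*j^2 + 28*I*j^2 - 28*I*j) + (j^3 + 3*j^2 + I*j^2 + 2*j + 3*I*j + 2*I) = I*j^4 + 4*j^3 - I*j^3 + 29*I*j^2 + 2*j - 25*I*j + 2*I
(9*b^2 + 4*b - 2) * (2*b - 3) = 18*b^3 - 19*b^2 - 16*b + 6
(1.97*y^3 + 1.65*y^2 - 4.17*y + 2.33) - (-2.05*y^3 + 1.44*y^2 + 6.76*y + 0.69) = 4.02*y^3 + 0.21*y^2 - 10.93*y + 1.64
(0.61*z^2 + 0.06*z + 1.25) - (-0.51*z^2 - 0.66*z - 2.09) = 1.12*z^2 + 0.72*z + 3.34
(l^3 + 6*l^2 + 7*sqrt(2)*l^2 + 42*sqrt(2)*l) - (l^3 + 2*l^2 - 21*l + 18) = 4*l^2 + 7*sqrt(2)*l^2 + 21*l + 42*sqrt(2)*l - 18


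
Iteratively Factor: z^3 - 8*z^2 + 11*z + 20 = (z - 4)*(z^2 - 4*z - 5) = (z - 4)*(z + 1)*(z - 5)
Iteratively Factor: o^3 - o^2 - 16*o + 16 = (o - 1)*(o^2 - 16) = (o - 4)*(o - 1)*(o + 4)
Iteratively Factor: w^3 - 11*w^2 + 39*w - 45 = (w - 3)*(w^2 - 8*w + 15) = (w - 5)*(w - 3)*(w - 3)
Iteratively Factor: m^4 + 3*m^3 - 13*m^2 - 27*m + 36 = (m - 3)*(m^3 + 6*m^2 + 5*m - 12) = (m - 3)*(m + 4)*(m^2 + 2*m - 3) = (m - 3)*(m + 3)*(m + 4)*(m - 1)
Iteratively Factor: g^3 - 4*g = (g)*(g^2 - 4) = g*(g + 2)*(g - 2)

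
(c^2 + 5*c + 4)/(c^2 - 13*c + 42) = (c^2 + 5*c + 4)/(c^2 - 13*c + 42)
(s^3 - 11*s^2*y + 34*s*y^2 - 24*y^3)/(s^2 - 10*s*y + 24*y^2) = s - y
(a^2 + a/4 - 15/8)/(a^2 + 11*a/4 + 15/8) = (4*a - 5)/(4*a + 5)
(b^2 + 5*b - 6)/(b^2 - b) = (b + 6)/b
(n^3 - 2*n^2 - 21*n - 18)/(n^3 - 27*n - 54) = (n + 1)/(n + 3)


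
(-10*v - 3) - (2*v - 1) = -12*v - 2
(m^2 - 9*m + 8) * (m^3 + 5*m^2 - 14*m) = m^5 - 4*m^4 - 51*m^3 + 166*m^2 - 112*m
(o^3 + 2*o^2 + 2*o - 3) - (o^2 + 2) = o^3 + o^2 + 2*o - 5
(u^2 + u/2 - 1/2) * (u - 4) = u^3 - 7*u^2/2 - 5*u/2 + 2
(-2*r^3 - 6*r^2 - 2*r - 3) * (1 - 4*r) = 8*r^4 + 22*r^3 + 2*r^2 + 10*r - 3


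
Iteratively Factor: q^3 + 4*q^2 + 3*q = (q + 1)*(q^2 + 3*q) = q*(q + 1)*(q + 3)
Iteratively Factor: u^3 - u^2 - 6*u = (u - 3)*(u^2 + 2*u) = u*(u - 3)*(u + 2)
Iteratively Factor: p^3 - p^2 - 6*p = (p + 2)*(p^2 - 3*p) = p*(p + 2)*(p - 3)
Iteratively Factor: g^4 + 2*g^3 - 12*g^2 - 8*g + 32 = (g - 2)*(g^3 + 4*g^2 - 4*g - 16) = (g - 2)*(g + 2)*(g^2 + 2*g - 8) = (g - 2)^2*(g + 2)*(g + 4)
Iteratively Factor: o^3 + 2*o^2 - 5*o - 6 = (o + 3)*(o^2 - o - 2) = (o - 2)*(o + 3)*(o + 1)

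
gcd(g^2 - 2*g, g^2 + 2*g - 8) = g - 2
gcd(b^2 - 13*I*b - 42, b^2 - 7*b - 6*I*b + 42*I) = b - 6*I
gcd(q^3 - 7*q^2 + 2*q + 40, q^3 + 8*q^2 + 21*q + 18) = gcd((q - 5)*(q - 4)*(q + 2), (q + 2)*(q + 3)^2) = q + 2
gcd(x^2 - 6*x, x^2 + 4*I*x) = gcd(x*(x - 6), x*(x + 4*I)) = x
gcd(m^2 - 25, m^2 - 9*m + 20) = m - 5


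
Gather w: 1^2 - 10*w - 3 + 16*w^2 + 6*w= 16*w^2 - 4*w - 2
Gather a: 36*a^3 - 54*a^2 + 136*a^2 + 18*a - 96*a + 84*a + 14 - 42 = 36*a^3 + 82*a^2 + 6*a - 28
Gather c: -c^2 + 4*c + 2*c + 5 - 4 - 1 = -c^2 + 6*c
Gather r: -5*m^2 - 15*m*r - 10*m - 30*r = -5*m^2 - 10*m + r*(-15*m - 30)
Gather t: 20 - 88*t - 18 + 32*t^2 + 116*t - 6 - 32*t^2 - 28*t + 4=0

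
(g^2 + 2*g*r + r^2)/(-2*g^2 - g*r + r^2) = (g + r)/(-2*g + r)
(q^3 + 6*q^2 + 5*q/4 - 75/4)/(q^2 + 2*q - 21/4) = (2*q^2 + 15*q + 25)/(2*q + 7)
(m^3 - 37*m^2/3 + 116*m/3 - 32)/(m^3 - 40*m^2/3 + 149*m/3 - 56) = (3*m - 4)/(3*m - 7)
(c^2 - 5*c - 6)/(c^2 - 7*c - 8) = (c - 6)/(c - 8)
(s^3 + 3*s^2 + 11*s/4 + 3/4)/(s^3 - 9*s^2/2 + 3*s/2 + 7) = (4*s^2 + 8*s + 3)/(2*(2*s^2 - 11*s + 14))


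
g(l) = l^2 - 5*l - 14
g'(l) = 2*l - 5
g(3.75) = -18.69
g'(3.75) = 2.50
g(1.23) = -18.64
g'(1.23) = -2.54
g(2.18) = -20.15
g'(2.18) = -0.64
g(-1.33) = -5.58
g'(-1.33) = -7.66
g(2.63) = -20.23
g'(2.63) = 0.26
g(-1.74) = -2.27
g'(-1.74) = -8.48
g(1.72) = -19.64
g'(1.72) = -1.56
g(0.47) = -16.13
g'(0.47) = -4.06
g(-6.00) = 52.00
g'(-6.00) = -17.00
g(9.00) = 22.00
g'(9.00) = 13.00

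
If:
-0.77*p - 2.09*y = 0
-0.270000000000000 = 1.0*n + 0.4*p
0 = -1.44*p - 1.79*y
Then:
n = -0.27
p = 0.00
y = 0.00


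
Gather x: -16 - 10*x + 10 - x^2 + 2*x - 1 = -x^2 - 8*x - 7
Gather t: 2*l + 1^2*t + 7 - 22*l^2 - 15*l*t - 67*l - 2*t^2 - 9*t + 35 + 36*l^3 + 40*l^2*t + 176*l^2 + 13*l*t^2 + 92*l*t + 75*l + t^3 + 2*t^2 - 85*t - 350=36*l^3 + 154*l^2 + 13*l*t^2 + 10*l + t^3 + t*(40*l^2 + 77*l - 93) - 308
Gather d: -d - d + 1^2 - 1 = -2*d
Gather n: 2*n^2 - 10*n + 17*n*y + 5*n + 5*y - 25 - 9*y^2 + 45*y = 2*n^2 + n*(17*y - 5) - 9*y^2 + 50*y - 25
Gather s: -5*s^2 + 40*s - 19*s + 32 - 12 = -5*s^2 + 21*s + 20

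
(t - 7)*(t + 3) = t^2 - 4*t - 21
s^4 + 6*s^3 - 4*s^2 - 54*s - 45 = (s - 3)*(s + 1)*(s + 3)*(s + 5)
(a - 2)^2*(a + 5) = a^3 + a^2 - 16*a + 20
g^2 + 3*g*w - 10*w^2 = (g - 2*w)*(g + 5*w)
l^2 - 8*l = l*(l - 8)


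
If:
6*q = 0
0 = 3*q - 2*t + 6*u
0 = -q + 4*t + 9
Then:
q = 0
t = -9/4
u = -3/4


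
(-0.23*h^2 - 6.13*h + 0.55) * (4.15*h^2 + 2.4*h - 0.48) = -0.9545*h^4 - 25.9915*h^3 - 12.3191*h^2 + 4.2624*h - 0.264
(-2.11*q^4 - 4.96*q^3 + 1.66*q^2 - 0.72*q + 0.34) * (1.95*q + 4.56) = -4.1145*q^5 - 19.2936*q^4 - 19.3806*q^3 + 6.1656*q^2 - 2.6202*q + 1.5504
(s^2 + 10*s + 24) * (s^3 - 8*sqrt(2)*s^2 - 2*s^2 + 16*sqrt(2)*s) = s^5 - 8*sqrt(2)*s^4 + 8*s^4 - 64*sqrt(2)*s^3 + 4*s^3 - 48*s^2 - 32*sqrt(2)*s^2 + 384*sqrt(2)*s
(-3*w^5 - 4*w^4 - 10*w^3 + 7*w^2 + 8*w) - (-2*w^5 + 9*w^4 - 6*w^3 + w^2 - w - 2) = -w^5 - 13*w^4 - 4*w^3 + 6*w^2 + 9*w + 2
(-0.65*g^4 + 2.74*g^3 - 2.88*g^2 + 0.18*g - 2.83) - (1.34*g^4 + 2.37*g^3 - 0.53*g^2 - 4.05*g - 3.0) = -1.99*g^4 + 0.37*g^3 - 2.35*g^2 + 4.23*g + 0.17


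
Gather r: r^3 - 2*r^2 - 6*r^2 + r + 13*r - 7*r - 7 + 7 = r^3 - 8*r^2 + 7*r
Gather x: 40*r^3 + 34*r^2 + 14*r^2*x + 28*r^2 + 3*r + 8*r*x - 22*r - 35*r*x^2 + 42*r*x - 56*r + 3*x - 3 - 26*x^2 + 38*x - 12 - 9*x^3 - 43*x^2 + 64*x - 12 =40*r^3 + 62*r^2 - 75*r - 9*x^3 + x^2*(-35*r - 69) + x*(14*r^2 + 50*r + 105) - 27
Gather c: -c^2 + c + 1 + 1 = -c^2 + c + 2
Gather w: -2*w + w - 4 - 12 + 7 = -w - 9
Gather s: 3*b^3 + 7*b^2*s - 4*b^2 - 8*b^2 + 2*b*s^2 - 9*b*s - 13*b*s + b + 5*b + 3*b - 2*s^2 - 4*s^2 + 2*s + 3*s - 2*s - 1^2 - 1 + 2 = 3*b^3 - 12*b^2 + 9*b + s^2*(2*b - 6) + s*(7*b^2 - 22*b + 3)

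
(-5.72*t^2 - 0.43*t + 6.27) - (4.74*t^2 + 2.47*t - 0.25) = -10.46*t^2 - 2.9*t + 6.52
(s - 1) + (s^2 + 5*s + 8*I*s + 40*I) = s^2 + 6*s + 8*I*s - 1 + 40*I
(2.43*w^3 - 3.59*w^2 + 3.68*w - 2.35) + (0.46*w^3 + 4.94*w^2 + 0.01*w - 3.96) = 2.89*w^3 + 1.35*w^2 + 3.69*w - 6.31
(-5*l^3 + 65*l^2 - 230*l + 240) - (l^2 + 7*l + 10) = -5*l^3 + 64*l^2 - 237*l + 230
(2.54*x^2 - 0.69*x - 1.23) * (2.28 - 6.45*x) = -16.383*x^3 + 10.2417*x^2 + 6.3603*x - 2.8044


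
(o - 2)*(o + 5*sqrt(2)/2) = o^2 - 2*o + 5*sqrt(2)*o/2 - 5*sqrt(2)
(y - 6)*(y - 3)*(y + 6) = y^3 - 3*y^2 - 36*y + 108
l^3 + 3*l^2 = l^2*(l + 3)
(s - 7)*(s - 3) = s^2 - 10*s + 21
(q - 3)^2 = q^2 - 6*q + 9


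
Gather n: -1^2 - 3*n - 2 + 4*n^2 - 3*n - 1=4*n^2 - 6*n - 4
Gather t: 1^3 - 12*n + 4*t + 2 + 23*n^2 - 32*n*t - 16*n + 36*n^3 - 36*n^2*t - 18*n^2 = 36*n^3 + 5*n^2 - 28*n + t*(-36*n^2 - 32*n + 4) + 3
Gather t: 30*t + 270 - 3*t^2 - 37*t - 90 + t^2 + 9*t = -2*t^2 + 2*t + 180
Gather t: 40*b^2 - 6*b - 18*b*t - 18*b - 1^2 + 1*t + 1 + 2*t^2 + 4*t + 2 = 40*b^2 - 24*b + 2*t^2 + t*(5 - 18*b) + 2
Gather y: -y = -y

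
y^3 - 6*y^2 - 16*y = y*(y - 8)*(y + 2)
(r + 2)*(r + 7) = r^2 + 9*r + 14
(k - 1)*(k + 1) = k^2 - 1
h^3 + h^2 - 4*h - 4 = (h - 2)*(h + 1)*(h + 2)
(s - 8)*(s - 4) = s^2 - 12*s + 32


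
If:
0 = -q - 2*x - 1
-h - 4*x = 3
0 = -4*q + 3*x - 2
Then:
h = -25/11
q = -7/11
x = -2/11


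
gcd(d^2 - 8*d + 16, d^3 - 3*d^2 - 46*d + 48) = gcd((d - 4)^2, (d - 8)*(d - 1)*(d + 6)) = 1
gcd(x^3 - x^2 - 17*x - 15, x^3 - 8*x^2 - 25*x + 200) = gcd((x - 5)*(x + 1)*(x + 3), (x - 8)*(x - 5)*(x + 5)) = x - 5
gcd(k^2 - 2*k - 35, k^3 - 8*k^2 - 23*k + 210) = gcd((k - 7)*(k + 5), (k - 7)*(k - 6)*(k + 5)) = k^2 - 2*k - 35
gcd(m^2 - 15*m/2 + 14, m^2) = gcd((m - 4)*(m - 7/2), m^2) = 1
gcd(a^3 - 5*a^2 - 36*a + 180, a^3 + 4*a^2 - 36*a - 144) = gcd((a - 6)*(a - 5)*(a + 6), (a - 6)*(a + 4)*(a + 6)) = a^2 - 36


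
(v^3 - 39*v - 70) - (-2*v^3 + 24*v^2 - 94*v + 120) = 3*v^3 - 24*v^2 + 55*v - 190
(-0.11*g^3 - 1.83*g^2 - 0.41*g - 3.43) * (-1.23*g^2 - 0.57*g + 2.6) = 0.1353*g^5 + 2.3136*g^4 + 1.2614*g^3 - 0.3054*g^2 + 0.8891*g - 8.918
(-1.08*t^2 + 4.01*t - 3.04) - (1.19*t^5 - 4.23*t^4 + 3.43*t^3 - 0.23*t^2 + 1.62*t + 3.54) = -1.19*t^5 + 4.23*t^4 - 3.43*t^3 - 0.85*t^2 + 2.39*t - 6.58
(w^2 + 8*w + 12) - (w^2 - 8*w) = 16*w + 12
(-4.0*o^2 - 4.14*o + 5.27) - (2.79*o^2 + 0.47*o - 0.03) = -6.79*o^2 - 4.61*o + 5.3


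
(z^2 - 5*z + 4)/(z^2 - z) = (z - 4)/z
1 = 1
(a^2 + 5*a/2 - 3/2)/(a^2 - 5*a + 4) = (2*a^2 + 5*a - 3)/(2*(a^2 - 5*a + 4))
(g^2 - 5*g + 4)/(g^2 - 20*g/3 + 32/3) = 3*(g - 1)/(3*g - 8)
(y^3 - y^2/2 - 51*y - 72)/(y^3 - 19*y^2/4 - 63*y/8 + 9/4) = 4*(y^2 - 2*y - 48)/(4*y^2 - 25*y + 6)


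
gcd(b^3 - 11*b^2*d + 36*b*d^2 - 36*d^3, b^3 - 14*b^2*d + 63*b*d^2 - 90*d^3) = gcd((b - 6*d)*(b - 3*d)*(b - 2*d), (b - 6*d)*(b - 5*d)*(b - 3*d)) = b^2 - 9*b*d + 18*d^2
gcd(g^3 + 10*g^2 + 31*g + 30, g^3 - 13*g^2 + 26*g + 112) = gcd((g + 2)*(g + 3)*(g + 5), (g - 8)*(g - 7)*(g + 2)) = g + 2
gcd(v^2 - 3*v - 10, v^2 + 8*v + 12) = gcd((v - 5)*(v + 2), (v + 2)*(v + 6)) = v + 2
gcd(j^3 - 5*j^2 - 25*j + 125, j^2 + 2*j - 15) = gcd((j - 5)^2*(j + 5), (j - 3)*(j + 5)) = j + 5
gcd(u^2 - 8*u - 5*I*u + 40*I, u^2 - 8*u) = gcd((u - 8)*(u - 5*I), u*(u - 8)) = u - 8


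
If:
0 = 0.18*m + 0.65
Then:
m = -3.61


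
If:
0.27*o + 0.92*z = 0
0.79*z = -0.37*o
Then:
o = 0.00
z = 0.00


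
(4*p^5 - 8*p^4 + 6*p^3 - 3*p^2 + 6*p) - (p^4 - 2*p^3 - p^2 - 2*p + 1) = 4*p^5 - 9*p^4 + 8*p^3 - 2*p^2 + 8*p - 1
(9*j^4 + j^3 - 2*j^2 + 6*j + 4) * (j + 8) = 9*j^5 + 73*j^4 + 6*j^3 - 10*j^2 + 52*j + 32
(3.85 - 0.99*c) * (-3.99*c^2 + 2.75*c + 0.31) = 3.9501*c^3 - 18.084*c^2 + 10.2806*c + 1.1935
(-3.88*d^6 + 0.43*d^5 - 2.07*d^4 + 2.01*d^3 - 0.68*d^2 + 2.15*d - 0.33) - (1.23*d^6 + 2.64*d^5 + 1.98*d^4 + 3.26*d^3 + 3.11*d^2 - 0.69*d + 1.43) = -5.11*d^6 - 2.21*d^5 - 4.05*d^4 - 1.25*d^3 - 3.79*d^2 + 2.84*d - 1.76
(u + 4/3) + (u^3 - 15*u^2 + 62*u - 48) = u^3 - 15*u^2 + 63*u - 140/3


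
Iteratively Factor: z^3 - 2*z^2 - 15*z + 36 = (z - 3)*(z^2 + z - 12) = (z - 3)*(z + 4)*(z - 3)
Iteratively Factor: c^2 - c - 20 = (c + 4)*(c - 5)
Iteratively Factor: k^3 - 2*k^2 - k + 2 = (k + 1)*(k^2 - 3*k + 2) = (k - 1)*(k + 1)*(k - 2)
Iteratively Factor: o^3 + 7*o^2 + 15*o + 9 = (o + 3)*(o^2 + 4*o + 3) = (o + 1)*(o + 3)*(o + 3)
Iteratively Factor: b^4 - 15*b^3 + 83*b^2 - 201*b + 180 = (b - 4)*(b^3 - 11*b^2 + 39*b - 45) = (b - 5)*(b - 4)*(b^2 - 6*b + 9) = (b - 5)*(b - 4)*(b - 3)*(b - 3)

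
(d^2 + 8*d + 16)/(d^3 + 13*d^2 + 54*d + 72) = (d + 4)/(d^2 + 9*d + 18)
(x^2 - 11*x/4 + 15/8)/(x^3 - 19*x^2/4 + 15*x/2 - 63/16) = 2*(4*x - 5)/(8*x^2 - 26*x + 21)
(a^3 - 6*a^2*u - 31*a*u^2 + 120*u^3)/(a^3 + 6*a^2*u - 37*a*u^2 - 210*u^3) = (-a^2 + 11*a*u - 24*u^2)/(-a^2 - a*u + 42*u^2)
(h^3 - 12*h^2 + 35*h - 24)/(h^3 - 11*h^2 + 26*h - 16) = (h - 3)/(h - 2)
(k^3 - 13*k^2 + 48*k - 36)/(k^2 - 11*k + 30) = (k^2 - 7*k + 6)/(k - 5)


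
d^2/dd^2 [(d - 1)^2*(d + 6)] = 6*d + 8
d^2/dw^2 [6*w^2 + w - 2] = 12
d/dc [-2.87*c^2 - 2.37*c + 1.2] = -5.74*c - 2.37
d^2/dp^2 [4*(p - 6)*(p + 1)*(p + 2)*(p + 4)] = 48*p^2 + 24*p - 224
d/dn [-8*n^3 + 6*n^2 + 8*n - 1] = -24*n^2 + 12*n + 8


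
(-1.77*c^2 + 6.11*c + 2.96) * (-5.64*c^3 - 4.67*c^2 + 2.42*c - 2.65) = 9.9828*c^5 - 26.1945*c^4 - 49.5115*c^3 + 5.6535*c^2 - 9.0283*c - 7.844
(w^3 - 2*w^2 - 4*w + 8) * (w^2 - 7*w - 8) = w^5 - 9*w^4 + 2*w^3 + 52*w^2 - 24*w - 64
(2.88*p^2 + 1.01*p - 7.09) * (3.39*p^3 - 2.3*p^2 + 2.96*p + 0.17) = 9.7632*p^5 - 3.2001*p^4 - 17.8333*p^3 + 19.7862*p^2 - 20.8147*p - 1.2053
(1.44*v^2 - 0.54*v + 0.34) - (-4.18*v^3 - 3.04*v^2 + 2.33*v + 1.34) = 4.18*v^3 + 4.48*v^2 - 2.87*v - 1.0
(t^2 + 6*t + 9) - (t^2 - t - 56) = 7*t + 65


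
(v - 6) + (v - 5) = 2*v - 11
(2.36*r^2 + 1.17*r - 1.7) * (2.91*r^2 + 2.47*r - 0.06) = 6.8676*r^4 + 9.2339*r^3 - 2.1987*r^2 - 4.2692*r + 0.102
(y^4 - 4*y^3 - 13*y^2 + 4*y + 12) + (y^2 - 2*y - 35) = y^4 - 4*y^3 - 12*y^2 + 2*y - 23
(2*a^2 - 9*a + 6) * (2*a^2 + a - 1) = 4*a^4 - 16*a^3 + a^2 + 15*a - 6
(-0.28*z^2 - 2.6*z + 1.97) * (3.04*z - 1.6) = -0.8512*z^3 - 7.456*z^2 + 10.1488*z - 3.152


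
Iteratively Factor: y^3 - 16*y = (y + 4)*(y^2 - 4*y) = y*(y + 4)*(y - 4)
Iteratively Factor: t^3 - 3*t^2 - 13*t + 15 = (t + 3)*(t^2 - 6*t + 5) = (t - 5)*(t + 3)*(t - 1)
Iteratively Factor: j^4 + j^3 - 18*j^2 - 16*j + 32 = (j - 1)*(j^3 + 2*j^2 - 16*j - 32) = (j - 4)*(j - 1)*(j^2 + 6*j + 8) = (j - 4)*(j - 1)*(j + 4)*(j + 2)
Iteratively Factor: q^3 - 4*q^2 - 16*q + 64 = (q + 4)*(q^2 - 8*q + 16) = (q - 4)*(q + 4)*(q - 4)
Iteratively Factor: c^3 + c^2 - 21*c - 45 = (c - 5)*(c^2 + 6*c + 9) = (c - 5)*(c + 3)*(c + 3)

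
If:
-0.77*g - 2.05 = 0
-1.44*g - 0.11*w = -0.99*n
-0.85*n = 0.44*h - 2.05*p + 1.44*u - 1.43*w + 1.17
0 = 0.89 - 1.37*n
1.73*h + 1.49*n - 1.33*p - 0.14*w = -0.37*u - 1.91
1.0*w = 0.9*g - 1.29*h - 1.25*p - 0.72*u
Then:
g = -2.66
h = -18.49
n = 0.65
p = -22.66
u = 12.61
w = 40.70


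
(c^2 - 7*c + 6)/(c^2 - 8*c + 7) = (c - 6)/(c - 7)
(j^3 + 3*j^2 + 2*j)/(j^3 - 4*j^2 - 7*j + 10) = j*(j + 1)/(j^2 - 6*j + 5)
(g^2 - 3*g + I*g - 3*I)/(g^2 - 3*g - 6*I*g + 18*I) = (g + I)/(g - 6*I)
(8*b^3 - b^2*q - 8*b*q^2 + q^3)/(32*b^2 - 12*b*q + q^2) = (-b^2 + q^2)/(-4*b + q)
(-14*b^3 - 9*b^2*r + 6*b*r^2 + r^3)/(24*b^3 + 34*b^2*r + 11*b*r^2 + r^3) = (-14*b^2 + 5*b*r + r^2)/(24*b^2 + 10*b*r + r^2)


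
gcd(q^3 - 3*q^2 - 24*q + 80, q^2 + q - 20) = q^2 + q - 20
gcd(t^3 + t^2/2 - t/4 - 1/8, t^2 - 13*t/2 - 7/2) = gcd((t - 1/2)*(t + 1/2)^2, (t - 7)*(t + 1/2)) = t + 1/2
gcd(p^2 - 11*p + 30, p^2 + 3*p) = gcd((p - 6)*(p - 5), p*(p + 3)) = 1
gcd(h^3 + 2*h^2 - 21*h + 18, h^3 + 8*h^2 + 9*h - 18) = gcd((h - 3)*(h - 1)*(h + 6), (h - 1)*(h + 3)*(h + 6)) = h^2 + 5*h - 6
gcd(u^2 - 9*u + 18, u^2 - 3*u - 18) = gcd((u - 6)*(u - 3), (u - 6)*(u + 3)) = u - 6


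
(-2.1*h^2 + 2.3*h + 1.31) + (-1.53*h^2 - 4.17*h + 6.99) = -3.63*h^2 - 1.87*h + 8.3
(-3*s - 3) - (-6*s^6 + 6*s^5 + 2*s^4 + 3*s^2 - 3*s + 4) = 6*s^6 - 6*s^5 - 2*s^4 - 3*s^2 - 7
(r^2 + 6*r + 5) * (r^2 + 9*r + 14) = r^4 + 15*r^3 + 73*r^2 + 129*r + 70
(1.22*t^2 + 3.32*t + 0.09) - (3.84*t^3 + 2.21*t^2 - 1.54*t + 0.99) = -3.84*t^3 - 0.99*t^2 + 4.86*t - 0.9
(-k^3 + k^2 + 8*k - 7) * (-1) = k^3 - k^2 - 8*k + 7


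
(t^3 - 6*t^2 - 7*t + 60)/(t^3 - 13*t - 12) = (t - 5)/(t + 1)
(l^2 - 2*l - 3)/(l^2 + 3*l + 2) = (l - 3)/(l + 2)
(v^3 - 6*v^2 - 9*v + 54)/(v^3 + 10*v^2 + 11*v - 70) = (v^3 - 6*v^2 - 9*v + 54)/(v^3 + 10*v^2 + 11*v - 70)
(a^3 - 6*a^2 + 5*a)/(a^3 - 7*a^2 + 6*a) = (a - 5)/(a - 6)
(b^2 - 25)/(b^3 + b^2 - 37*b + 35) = (b + 5)/(b^2 + 6*b - 7)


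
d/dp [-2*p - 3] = -2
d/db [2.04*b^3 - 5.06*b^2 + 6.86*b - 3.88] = 6.12*b^2 - 10.12*b + 6.86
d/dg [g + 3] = 1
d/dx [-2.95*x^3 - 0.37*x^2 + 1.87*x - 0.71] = -8.85*x^2 - 0.74*x + 1.87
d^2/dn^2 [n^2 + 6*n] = 2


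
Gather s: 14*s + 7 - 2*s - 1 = 12*s + 6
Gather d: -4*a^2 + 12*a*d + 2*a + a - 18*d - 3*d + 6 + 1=-4*a^2 + 3*a + d*(12*a - 21) + 7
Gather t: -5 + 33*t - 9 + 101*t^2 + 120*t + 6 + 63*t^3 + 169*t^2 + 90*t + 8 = 63*t^3 + 270*t^2 + 243*t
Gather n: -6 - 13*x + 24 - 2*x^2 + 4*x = -2*x^2 - 9*x + 18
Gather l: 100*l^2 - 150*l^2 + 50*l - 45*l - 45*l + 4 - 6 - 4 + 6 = -50*l^2 - 40*l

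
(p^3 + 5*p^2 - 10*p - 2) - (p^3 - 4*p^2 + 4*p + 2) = 9*p^2 - 14*p - 4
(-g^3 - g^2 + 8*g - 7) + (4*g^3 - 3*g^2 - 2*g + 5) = 3*g^3 - 4*g^2 + 6*g - 2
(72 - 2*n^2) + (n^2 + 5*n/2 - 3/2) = -n^2 + 5*n/2 + 141/2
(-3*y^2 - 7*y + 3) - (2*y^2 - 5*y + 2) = -5*y^2 - 2*y + 1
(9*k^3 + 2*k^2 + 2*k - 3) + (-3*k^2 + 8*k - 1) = 9*k^3 - k^2 + 10*k - 4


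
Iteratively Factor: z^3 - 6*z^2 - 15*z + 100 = (z - 5)*(z^2 - z - 20) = (z - 5)*(z + 4)*(z - 5)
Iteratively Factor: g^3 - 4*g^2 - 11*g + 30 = (g + 3)*(g^2 - 7*g + 10) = (g - 5)*(g + 3)*(g - 2)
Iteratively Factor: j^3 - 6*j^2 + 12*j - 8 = (j - 2)*(j^2 - 4*j + 4) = (j - 2)^2*(j - 2)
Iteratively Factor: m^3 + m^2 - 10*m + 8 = (m - 2)*(m^2 + 3*m - 4) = (m - 2)*(m - 1)*(m + 4)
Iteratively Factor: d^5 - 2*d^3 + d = (d - 1)*(d^4 + d^3 - d^2 - d) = d*(d - 1)*(d^3 + d^2 - d - 1) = d*(d - 1)*(d + 1)*(d^2 - 1) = d*(d - 1)*(d + 1)^2*(d - 1)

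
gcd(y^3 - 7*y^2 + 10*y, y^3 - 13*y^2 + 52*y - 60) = y^2 - 7*y + 10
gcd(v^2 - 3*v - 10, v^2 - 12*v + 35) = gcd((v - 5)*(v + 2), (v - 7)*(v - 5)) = v - 5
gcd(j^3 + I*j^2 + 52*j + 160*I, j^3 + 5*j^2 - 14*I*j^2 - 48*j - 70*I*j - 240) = j - 8*I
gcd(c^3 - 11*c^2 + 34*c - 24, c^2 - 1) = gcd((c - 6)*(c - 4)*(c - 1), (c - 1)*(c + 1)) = c - 1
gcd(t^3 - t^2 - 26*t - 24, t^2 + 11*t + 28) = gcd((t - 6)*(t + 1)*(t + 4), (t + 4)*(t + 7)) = t + 4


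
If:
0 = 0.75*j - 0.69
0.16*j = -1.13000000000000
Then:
No Solution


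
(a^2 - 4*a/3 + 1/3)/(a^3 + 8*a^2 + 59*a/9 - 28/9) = 3*(a - 1)/(3*a^2 + 25*a + 28)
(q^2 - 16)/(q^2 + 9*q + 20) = (q - 4)/(q + 5)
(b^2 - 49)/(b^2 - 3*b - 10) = (49 - b^2)/(-b^2 + 3*b + 10)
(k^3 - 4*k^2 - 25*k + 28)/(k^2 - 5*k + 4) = (k^2 - 3*k - 28)/(k - 4)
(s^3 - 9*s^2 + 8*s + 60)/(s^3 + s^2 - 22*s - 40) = (s - 6)/(s + 4)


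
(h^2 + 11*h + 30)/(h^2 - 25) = (h + 6)/(h - 5)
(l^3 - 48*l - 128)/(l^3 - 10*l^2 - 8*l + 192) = (l + 4)/(l - 6)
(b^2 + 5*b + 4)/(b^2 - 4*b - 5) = (b + 4)/(b - 5)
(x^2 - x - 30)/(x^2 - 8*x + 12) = (x + 5)/(x - 2)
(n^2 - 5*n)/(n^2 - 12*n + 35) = n/(n - 7)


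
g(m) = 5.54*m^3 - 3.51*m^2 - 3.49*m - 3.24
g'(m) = 16.62*m^2 - 7.02*m - 3.49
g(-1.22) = -14.27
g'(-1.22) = 29.81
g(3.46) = 172.14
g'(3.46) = 171.19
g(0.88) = -5.25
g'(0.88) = 3.20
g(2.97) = 100.57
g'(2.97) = 122.26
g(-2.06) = -59.38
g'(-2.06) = 81.50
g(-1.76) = -38.17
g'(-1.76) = 60.35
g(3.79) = 234.71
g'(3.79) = 208.64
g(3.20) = 131.18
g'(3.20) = 144.23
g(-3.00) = -173.94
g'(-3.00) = 167.15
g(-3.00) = -173.94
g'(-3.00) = 167.15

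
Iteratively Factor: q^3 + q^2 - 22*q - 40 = (q + 4)*(q^2 - 3*q - 10) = (q + 2)*(q + 4)*(q - 5)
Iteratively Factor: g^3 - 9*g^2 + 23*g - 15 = (g - 3)*(g^2 - 6*g + 5) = (g - 5)*(g - 3)*(g - 1)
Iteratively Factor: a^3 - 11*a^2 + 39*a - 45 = (a - 3)*(a^2 - 8*a + 15) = (a - 3)^2*(a - 5)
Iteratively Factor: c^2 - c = (c - 1)*(c)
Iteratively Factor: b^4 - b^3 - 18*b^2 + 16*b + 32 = (b - 2)*(b^3 + b^2 - 16*b - 16) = (b - 2)*(b + 4)*(b^2 - 3*b - 4) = (b - 4)*(b - 2)*(b + 4)*(b + 1)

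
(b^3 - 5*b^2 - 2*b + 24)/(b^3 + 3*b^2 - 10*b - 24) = (b - 4)/(b + 4)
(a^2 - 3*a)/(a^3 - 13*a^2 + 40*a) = (a - 3)/(a^2 - 13*a + 40)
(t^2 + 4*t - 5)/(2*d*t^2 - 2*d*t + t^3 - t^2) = (t + 5)/(t*(2*d + t))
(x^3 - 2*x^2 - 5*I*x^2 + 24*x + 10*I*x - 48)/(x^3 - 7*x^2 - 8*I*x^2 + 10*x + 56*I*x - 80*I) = (x + 3*I)/(x - 5)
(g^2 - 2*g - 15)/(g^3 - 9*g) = (g - 5)/(g*(g - 3))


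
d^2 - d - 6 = (d - 3)*(d + 2)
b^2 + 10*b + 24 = (b + 4)*(b + 6)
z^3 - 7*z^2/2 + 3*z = z*(z - 2)*(z - 3/2)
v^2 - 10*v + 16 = (v - 8)*(v - 2)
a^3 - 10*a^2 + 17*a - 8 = (a - 8)*(a - 1)^2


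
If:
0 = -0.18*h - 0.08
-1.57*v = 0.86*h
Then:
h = -0.44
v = 0.24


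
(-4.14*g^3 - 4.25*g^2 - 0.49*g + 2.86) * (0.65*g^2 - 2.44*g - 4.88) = -2.691*g^5 + 7.3391*g^4 + 30.2547*g^3 + 23.7946*g^2 - 4.5872*g - 13.9568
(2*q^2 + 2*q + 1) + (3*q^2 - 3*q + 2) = 5*q^2 - q + 3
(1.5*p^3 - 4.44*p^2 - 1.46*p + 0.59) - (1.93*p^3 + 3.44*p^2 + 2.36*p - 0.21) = -0.43*p^3 - 7.88*p^2 - 3.82*p + 0.8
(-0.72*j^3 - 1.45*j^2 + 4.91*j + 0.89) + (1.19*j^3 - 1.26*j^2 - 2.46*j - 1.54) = 0.47*j^3 - 2.71*j^2 + 2.45*j - 0.65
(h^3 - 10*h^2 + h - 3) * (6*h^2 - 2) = 6*h^5 - 60*h^4 + 4*h^3 + 2*h^2 - 2*h + 6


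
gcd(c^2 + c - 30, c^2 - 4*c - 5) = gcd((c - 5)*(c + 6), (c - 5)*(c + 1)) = c - 5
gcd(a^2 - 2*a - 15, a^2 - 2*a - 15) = a^2 - 2*a - 15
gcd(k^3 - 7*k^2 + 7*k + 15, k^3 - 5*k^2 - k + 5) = k^2 - 4*k - 5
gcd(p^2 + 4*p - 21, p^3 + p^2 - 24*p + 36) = p - 3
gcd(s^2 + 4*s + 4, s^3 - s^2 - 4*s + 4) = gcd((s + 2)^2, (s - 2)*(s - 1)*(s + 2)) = s + 2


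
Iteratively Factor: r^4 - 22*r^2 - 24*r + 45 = (r + 3)*(r^3 - 3*r^2 - 13*r + 15) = (r - 1)*(r + 3)*(r^2 - 2*r - 15) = (r - 1)*(r + 3)^2*(r - 5)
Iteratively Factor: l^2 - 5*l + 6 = (l - 2)*(l - 3)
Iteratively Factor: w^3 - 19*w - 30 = (w + 2)*(w^2 - 2*w - 15) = (w - 5)*(w + 2)*(w + 3)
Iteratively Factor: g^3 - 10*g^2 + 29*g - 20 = (g - 4)*(g^2 - 6*g + 5) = (g - 5)*(g - 4)*(g - 1)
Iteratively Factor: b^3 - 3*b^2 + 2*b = (b - 2)*(b^2 - b) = (b - 2)*(b - 1)*(b)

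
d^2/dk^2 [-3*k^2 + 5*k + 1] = -6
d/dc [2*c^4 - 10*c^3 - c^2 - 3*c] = 8*c^3 - 30*c^2 - 2*c - 3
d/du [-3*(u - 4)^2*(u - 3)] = 3*(10 - 3*u)*(u - 4)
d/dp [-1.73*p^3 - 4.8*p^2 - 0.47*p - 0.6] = -5.19*p^2 - 9.6*p - 0.47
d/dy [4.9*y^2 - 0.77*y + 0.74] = 9.8*y - 0.77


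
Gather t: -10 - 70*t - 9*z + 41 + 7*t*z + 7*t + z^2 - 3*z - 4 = t*(7*z - 63) + z^2 - 12*z + 27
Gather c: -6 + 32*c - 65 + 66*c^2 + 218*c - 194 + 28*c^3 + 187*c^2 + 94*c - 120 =28*c^3 + 253*c^2 + 344*c - 385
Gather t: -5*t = -5*t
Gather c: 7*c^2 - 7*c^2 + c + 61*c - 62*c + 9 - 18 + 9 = 0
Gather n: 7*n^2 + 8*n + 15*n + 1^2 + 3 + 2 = 7*n^2 + 23*n + 6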